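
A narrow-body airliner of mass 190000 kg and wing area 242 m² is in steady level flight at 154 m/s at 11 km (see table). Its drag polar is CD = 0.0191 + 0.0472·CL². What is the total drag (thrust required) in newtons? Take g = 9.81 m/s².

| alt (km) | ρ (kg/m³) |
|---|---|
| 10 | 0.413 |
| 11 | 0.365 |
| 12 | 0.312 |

D = 1.77×10^5 N

At 11 km, from the table: ρ = 0.365 kg/m³.
Level flight ⇒ L = W = m·g = 190000 × 9.81 = 1.8639×10^6 N.
Dynamic pressure q = 0.5 × 0.365 × 154² = 4328 Pa.
CL = W/(q·S) = 1.8639×10^6 / (4328 × 242) = 1.78.
CD = 0.0191 + 0.0472 × 1.78² = 0.1686.
D = q·S·CD = 4328 × 242 × 0.1686 = 1.766×10^5 N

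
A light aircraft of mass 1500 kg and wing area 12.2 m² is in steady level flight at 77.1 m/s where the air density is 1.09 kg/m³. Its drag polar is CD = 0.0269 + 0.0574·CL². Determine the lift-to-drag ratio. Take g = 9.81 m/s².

L/D = 10.7

In steady level flight, lift balances weight: W = mg = 1500 × 9.81 = 14715 N.
q = ½ρv² = ½ × 1.09 × 77.1² = 3240 Pa.
CL = W/(q·S) = 14715 / (3240 × 12.2) = 0.3723.
CD = 0.0269 + 0.0574 × 0.3723² = 0.03486.
L/D = CL/CD = 0.3723 / 0.03486 = 10.7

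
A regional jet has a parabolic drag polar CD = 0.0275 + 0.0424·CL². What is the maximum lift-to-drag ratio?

(L/D)max = 14.6

For CD = CD0 + K·CL², (L/D)max occurs at CL* = √(CD0/K) and equals 1/(2√(K·CD0)).
(L/D)max = 1/(2√(0.0424 × 0.0275)) = 1/(2 × 0.03415) = 14.6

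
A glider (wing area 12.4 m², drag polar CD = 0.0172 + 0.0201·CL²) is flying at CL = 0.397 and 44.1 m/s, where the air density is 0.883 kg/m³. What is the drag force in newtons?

CD = 0.0172 + 0.0201 × 0.397² = 0.02037
D = ½ρv²S·CD = ½ × 0.883 × 44.1² × 12.4 × 0.02037 = 217 N

D = 217 N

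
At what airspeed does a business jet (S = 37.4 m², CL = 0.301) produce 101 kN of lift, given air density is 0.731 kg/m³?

L = ½ρv²S·CL ⇒ v = √(2L/(ρ·S·CL))
v = √(2 × 1.01×10^5 / (0.731 × 37.4 × 0.301)) = √24550 = 157 m/s

v = 157 m/s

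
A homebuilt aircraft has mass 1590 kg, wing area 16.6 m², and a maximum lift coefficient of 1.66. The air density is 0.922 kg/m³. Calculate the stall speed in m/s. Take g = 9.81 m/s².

V_stall = 35 m/s

Weight W = mg = 1590 × 9.81 = 15600 N.
From L = ½ρV²S·CL,max = W: V_stall = √(2W/(ρSCL,max)) = √(2·15600/(0.922·16.6·1.66))
V_stall = √1228 = 35 m/s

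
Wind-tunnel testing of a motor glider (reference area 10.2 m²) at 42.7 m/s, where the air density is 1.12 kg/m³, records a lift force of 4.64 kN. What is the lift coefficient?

From L = ½ρv²S·CL, rearranging gives CL = 2L/(ρv²S).
CL = 2 × 4640 / (1.12 × 42.7² × 10.2) = 0.446

CL = 0.446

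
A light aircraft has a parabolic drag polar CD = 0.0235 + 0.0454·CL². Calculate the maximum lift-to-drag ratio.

For CD = CD0 + K·CL², (L/D)max occurs at CL* = √(CD0/K) and equals 1/(2√(K·CD0)).
(L/D)max = 1/(2√(0.0454 × 0.0235)) = 1/(2 × 0.03266) = 15.3

(L/D)max = 15.3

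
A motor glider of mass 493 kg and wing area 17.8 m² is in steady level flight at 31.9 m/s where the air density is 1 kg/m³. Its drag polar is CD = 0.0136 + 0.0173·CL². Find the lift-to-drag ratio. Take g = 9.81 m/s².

L/D = 28.8

Weight W = mg = 493 × 9.81 = 4836.3 N; in level flight L = W.
q = ½ρv² = ½ × 1 × 31.9² = 508.8 Pa.
CL = W/(q·S) = 4836.3 / (508.8 × 17.8) = 0.534.
CD = 0.0136 + 0.0173 × 0.534² = 0.01853.
L/D = CL/CD = 0.534 / 0.01853 = 28.8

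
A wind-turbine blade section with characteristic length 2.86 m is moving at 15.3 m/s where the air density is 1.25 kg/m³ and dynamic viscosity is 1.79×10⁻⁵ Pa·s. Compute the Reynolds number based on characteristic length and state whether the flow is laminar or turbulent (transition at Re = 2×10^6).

Re = 3.06×10^6 (turbulent)

Re = ρ·v·c/μ = 1.25 × 15.3 × 2.86 / (1.79×10⁻⁵) = 3.06×10^6
Since 3.06×10^6 > 2×10^6, the flow is turbulent.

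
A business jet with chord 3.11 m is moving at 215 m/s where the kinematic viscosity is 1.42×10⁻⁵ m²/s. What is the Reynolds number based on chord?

Re = 4.71×10^7

Re = v·c/ν = 215 × 3.11 / (1.42×10⁻⁵) = 4.71×10^7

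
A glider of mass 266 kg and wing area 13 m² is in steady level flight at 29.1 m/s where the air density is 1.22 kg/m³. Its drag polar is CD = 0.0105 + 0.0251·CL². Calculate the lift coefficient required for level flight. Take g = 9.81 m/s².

Weight W = mg = 266 × 9.81 = 2609.5 N; in level flight L = W.
Dynamic pressure q = 0.5 × 1.22 × 29.1² = 516.6 Pa.
Required CL = L/(qS) = 2609.5/(516.6·13) = 0.3886.

CL = 0.389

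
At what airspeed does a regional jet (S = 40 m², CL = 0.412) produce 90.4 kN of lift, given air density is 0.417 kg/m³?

v = 162 m/s

L = ½ρv²S·CL ⇒ v = √(2L/(ρ·S·CL))
v = √(2 × 90400 / (0.417 × 40 × 0.412)) = √26310 = 162 m/s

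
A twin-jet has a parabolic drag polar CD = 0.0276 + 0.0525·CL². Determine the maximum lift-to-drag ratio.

For CD = CD0 + K·CL², (L/D)max occurs at CL* = √(CD0/K) and equals 1/(2√(K·CD0)).
(L/D)max = 1/(2√(0.0525 × 0.0276)) = 1/(2 × 0.03807) = 13.1

(L/D)max = 13.1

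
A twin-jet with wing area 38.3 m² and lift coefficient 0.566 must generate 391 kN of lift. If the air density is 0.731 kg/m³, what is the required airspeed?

L = ½ρv²S·CL ⇒ v = √(2L/(ρ·S·CL))
v = √(2 × 3.91×10^5 / (0.731 × 38.3 × 0.566)) = √49350 = 222 m/s

v = 222 m/s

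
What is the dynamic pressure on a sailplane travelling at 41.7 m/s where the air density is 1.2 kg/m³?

q = 1040 Pa

q = ½ρv² = ½ × 1.2 × 41.7² = 1040 Pa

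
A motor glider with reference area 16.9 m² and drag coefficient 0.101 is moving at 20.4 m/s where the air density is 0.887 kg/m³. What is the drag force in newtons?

Dynamic pressure q = ½ρv² = ½ × 0.887 × 20.4² = 184.6 Pa.
D = q·S·CD = 184.6 × 16.9 × 0.101 = 315 N

D = 315 N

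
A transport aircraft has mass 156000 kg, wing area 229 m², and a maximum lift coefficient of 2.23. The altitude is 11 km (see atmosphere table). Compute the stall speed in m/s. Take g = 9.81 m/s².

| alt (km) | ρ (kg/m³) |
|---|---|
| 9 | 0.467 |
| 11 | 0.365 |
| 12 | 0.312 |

At 11 km, from the table: ρ = 0.365 kg/m³.
Weight W = mg = 156000 × 9.81 = 1.53×10^6 N.
V_stall = √(2W/(ρ·S·CL,max)) = √(2 × 1.53×10^6 / (0.365 × 229 × 2.23))
V_stall = √16420 = 128 m/s

V_stall = 128 m/s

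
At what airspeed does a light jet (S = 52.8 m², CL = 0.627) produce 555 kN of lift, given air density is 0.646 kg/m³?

v = 228 m/s

L = ½ρv²S·CL ⇒ v = √(2L/(ρ·S·CL))
v = √(2 × 5.55×10^5 / (0.646 × 52.8 × 0.627)) = √51900 = 228 m/s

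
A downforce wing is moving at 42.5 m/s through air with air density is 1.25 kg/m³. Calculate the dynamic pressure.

q = ½ρv² = ½ × 1.25 × 42.5² = 1130 Pa

q = 1130 Pa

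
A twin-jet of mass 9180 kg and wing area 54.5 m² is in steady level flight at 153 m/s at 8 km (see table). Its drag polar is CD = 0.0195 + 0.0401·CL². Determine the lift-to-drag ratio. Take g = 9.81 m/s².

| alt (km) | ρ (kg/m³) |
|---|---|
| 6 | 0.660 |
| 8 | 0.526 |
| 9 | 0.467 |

L/D = 12

At 8 km, from the table: ρ = 0.526 kg/m³.
Level flight ⇒ L = W = m·g = 9180 × 9.81 = 90056 N.
q = ½ρv² = ½ × 0.526 × 153² = 6157 Pa.
CL = W/(q·S) = 90056 / (6157 × 54.5) = 0.2684.
CD = 0.0195 + 0.0401 × 0.2684² = 0.02239.
L/D = CL/CD = 0.2684 / 0.02239 = 12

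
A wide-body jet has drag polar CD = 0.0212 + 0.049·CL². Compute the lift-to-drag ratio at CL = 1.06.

CD = 0.0212 + 0.049 × 1.06² = 0.07626
L/D = CL/CD = 1.06 / 0.07626 = 13.9

L/D = 13.9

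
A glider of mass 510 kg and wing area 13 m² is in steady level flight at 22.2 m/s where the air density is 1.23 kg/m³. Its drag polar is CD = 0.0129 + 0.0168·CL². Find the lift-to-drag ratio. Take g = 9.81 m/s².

In steady level flight, lift balances weight: W = mg = 510 × 9.81 = 5003.1 N.
q = ½ρv² = ½ × 1.23 × 22.2² = 303.1 Pa.
CL = W/(q·S) = 5003.1 / (303.1 × 13) = 1.27.
CD = 0.0129 + 0.0168 × 1.27² = 0.03999.
L/D = CL/CD = 1.27 / 0.03999 = 31.8

L/D = 31.8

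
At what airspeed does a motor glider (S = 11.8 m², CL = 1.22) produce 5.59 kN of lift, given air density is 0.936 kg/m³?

v = 28.8 m/s

L = ½ρv²S·CL ⇒ v = √(2L/(ρ·S·CL))
v = √(2 × 5590 / (0.936 × 11.8 × 1.22)) = √829.7 = 28.8 m/s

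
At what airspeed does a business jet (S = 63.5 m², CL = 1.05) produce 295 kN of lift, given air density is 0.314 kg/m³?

L = ½ρv²S·CL ⇒ v = √(2L/(ρ·S·CL))
v = √(2 × 2.95×10^5 / (0.314 × 63.5 × 1.05)) = √28180 = 168 m/s

v = 168 m/s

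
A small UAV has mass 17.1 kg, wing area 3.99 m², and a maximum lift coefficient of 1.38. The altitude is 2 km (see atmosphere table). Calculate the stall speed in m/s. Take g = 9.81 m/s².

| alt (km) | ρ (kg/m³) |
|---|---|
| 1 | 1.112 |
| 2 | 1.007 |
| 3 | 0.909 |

At 2 km, from the table: ρ = 1.007 kg/m³.
Weight W = mg = 17.1 × 9.81 = 167.8 N.
V_stall = √(2W/(ρ·S·CL,max)) = √(2 × 167.8 / (1.007 × 3.99 × 1.38))
V_stall = √60.51 = 7.78 m/s

V_stall = 7.78 m/s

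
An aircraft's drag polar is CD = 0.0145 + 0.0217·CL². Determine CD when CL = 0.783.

CD = 0.0145 + 0.0217 × 0.783² = 0.0145 + 0.0133 = 0.0278

CD = 0.0278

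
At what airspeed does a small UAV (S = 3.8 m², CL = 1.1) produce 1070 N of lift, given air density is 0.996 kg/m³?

L = ½ρv²S·CL ⇒ v = √(2L/(ρ·S·CL))
v = √(2 × 1070 / (0.996 × 3.8 × 1.1)) = √514 = 22.7 m/s

v = 22.7 m/s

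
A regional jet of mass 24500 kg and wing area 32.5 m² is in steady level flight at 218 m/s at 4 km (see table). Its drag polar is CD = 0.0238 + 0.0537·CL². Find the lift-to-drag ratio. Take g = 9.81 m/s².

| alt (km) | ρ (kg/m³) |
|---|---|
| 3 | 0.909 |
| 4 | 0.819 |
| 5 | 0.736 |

L/D = 12

At 4 km, from the table: ρ = 0.819 kg/m³.
Weight W = mg = 24500 × 9.81 = 2.4034×10^5 N; in level flight L = W.
q = ½ρv² = ½ × 0.819 × 218² = 19460 Pa.
CL = 2W/(ρv²S) = 2×2.4034×10^5/(0.819×218²×32.5) = 0.38.
CD = 0.0238 + 0.0537 × 0.38² = 0.03155.
L/D = CL/CD = 0.38 / 0.03155 = 12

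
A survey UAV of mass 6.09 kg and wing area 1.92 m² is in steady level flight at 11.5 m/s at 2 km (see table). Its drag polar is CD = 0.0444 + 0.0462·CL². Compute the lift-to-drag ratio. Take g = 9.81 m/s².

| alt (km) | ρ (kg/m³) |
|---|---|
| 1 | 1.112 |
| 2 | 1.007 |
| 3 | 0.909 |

L/D = 8.58

At 2 km, from the table: ρ = 1.007 kg/m³.
Level flight ⇒ L = W = m·g = 6.09 × 9.81 = 59.743 N.
q = ½ρv² = ½ × 1.007 × 11.5² = 66.59 Pa.
CL = 2W/(ρv²S) = 2×59.743/(1.007×11.5²×1.92) = 0.4673.
CD = 0.0444 + 0.0462 × 0.4673² = 0.05449.
L/D = CL/CD = 0.4673 / 0.05449 = 8.58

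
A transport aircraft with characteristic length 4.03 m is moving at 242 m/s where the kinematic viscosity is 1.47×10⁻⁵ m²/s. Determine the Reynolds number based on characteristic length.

Re = v·c/ν = 242 × 4.03 / (1.47×10⁻⁵) = 6.63×10^7

Re = 6.63×10^7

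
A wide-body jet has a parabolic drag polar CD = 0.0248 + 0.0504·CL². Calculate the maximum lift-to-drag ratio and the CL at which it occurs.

(L/D)max = 14.1, at CL = 0.701

For CD = CD0 + K·CL², (L/D)max occurs at CL* = √(CD0/K) and equals 1/(2√(K·CD0)).
(L/D)max = 1/(2√(0.0504 × 0.0248)) = 1/(2 × 0.03535) = 14.1
CL* = √(0.0248/0.0504) = 0.701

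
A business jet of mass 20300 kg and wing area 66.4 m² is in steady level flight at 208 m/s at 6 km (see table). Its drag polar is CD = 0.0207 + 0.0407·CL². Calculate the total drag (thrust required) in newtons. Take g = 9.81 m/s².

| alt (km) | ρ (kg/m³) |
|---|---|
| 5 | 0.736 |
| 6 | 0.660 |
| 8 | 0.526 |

At 6 km, from the table: ρ = 0.660 kg/m³.
In steady level flight, lift balances weight: W = mg = 20300 × 9.81 = 1.9914×10^5 N.
Dynamic pressure q = 0.5 × 0.66 × 208² = 14280 Pa.
CL = W/(q·S) = 1.9914×10^5 / (14280 × 66.4) = 0.2101.
CD = 0.0207 + 0.0407 × 0.2101² = 0.0225.
D = q·S·CD = 14280 × 66.4 × 0.0225 = 21330 N

D = 21300 N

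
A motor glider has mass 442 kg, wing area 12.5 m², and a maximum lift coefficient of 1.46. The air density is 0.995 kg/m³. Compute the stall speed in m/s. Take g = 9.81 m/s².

V_stall = 21.9 m/s

At stall, lift equals weight: L = W = m·g = 442 × 9.81 = 4336 N.
V_stall = √(2W/(ρ·S·CL,max)) = √(2 × 4336 / (0.995 × 12.5 × 1.46))
V_stall = √477.6 = 21.9 m/s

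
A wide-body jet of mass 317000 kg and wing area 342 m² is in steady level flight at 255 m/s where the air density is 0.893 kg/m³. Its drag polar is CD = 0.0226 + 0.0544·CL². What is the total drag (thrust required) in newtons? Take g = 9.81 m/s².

In steady level flight, lift balances weight: W = mg = 317000 × 9.81 = 3.1098×10^6 N.
Dynamic pressure q = 0.5 × 0.893 × 255² = 29030 Pa.
Required CL = L/(qS) = 3.1098×10^6/(29030·342) = 0.3132.
CD = 0.0226 + 0.0544 × 0.3132² = 0.02794.
D = q·S·CD = 29030 × 342 × 0.02794 = 2.774×10^5 N

D = 2.77×10^5 N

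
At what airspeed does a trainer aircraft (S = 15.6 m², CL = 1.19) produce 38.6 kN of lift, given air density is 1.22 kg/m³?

L = ½ρv²S·CL ⇒ v = √(2L/(ρ·S·CL))
v = √(2 × 38600 / (1.22 × 15.6 × 1.19)) = √3409 = 58.4 m/s

v = 58.4 m/s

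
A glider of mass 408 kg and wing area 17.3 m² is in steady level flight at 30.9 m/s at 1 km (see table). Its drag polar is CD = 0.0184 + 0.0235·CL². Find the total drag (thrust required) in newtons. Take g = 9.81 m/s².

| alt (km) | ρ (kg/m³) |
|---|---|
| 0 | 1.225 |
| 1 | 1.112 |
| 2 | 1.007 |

At 1 km, from the table: ρ = 1.112 kg/m³.
In steady level flight, lift balances weight: W = mg = 408 × 9.81 = 4002.5 N.
q = ½ρv² = ½ × 1.112 × 30.9² = 530.9 Pa.
Required CL = L/(qS) = 4002.5/(530.9·17.3) = 0.4358.
CD = 0.0184 + 0.0235 × 0.4358² = 0.02286.
D = q·S·CD = 530.9 × 17.3 × 0.02286 = 210 N

D = 210 N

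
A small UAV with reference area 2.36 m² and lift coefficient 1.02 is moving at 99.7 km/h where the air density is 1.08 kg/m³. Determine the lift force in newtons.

Convert speed: v = 99.7 km/h ÷ 3.6 = 27.69 m/s.
L = ½ρv²S·CL = ½ × 1.08 × 27.69² × 2.36 × 1.02 = 997 N

L = 997 N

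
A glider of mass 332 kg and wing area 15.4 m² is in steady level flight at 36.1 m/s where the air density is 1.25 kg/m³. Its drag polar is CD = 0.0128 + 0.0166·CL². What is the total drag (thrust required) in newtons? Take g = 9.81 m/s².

Weight W = mg = 332 × 9.81 = 3256.9 N; in level flight L = W.
Dynamic pressure q = 0.5 × 1.25 × 36.1² = 814.5 Pa.
CL = 2W/(ρv²S) = 2×3256.9/(1.25×36.1²×15.4) = 0.2597.
CD = 0.0128 + 0.0166 × 0.2597² = 0.01392.
D = q·S·CD = 814.5 × 15.4 × 0.01392 = 174.6 N

D = 175 N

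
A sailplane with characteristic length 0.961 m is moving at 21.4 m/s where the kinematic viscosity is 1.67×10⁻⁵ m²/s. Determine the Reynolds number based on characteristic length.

Re = 1.23×10^6

Re = v·c/ν = 21.4 × 0.961 / (1.67×10⁻⁵) = 1.23×10^6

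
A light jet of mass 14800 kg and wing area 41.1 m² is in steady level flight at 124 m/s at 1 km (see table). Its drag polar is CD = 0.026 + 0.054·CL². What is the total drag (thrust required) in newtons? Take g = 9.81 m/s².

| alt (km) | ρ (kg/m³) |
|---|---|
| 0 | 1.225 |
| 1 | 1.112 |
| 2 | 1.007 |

At 1 km, from the table: ρ = 1.112 kg/m³.
Weight W = mg = 14800 × 9.81 = 1.4519×10^5 N; in level flight L = W.
q = ½ρv² = ½ × 1.112 × 124² = 8549 Pa.
Required CL = L/(qS) = 1.4519×10^5/(8549·41.1) = 0.4132.
CD = 0.026 + 0.054 × 0.4132² = 0.03522.
D = q·S·CD = 8549 × 41.1 × 0.03522 = 12380 N

D = 12400 N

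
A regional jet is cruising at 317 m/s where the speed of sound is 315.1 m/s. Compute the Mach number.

M = 1.01

M = v/a = 317 / 315.1 = 1.01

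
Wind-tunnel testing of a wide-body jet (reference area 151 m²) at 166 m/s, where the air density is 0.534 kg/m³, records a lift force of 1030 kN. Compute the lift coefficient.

CL = 0.927

From L = ½ρv²S·CL, rearranging gives CL = 2L/(ρv²S).
CL = 2 × 1.03×10^6 / (0.534 × 166² × 151) = 0.927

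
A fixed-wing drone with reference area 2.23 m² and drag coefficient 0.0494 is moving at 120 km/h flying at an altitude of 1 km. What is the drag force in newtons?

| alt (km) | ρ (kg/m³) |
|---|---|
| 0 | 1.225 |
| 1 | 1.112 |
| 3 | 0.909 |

D = 68.1 N

At 1 km, from the table: ρ = 1.112 kg/m³.
Convert speed: v = 120 km/h ÷ 3.6 = 33.33 m/s.
Dynamic pressure q = ½ρv² = ½ × 1.112 × 33.33² = 617.8 Pa.
D = q·S·CD = 617.8 × 2.23 × 0.0494 = 68.1 N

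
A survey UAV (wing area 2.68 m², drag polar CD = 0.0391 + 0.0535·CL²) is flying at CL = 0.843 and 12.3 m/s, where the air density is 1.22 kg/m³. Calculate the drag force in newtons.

D = 19.1 N

CD = 0.0391 + 0.0535 × 0.843² = 0.07712
D = ½ρv²S·CD = ½ × 1.22 × 12.3² × 2.68 × 0.07712 = 19.1 N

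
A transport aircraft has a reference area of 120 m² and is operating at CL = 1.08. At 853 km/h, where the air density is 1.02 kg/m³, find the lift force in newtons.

L = 3.71×10^6 N

Convert speed: v = 853 km/h ÷ 3.6 = 236.9 m/s.
L = ½ρv²S·CL = ½ × 1.02 × 236.9² × 120 × 1.08 = 3.71×10^6 N ≈ 3710 kN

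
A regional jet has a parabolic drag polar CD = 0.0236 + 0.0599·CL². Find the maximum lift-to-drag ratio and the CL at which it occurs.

(L/D)max = 13.3, at CL = 0.628

For CD = CD0 + K·CL², (L/D)max occurs at CL* = √(CD0/K) and equals 1/(2√(K·CD0)).
(L/D)max = 1/(2√(0.0599 × 0.0236)) = 1/(2 × 0.0376) = 13.3
CL* = √(0.0236/0.0599) = 0.628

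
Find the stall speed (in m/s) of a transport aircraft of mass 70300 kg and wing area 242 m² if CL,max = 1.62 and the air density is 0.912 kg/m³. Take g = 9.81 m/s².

Stall occurs when L = W at CL,max. W = mg = 70300 × 9.81 = 6.896×10^5 N.
V_stall = √(2W/(ρ·S·CL,max)) = √(2 × 6.896×10^5 / (0.912 × 242 × 1.62))
V_stall = √3858 = 62.1 m/s

V_stall = 62.1 m/s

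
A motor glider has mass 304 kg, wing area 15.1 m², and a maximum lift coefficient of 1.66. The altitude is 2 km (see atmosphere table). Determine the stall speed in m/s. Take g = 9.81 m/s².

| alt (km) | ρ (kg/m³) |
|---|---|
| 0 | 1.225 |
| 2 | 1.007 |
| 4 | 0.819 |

At 2 km, from the table: ρ = 1.007 kg/m³.
At stall, lift equals weight: L = W = m·g = 304 × 9.81 = 2982 N.
V_stall = √(2W/(ρ·S·CL,max)) = √(2 × 2982 / (1.007 × 15.1 × 1.66))
V_stall = √236.3 = 15.4 m/s

V_stall = 15.4 m/s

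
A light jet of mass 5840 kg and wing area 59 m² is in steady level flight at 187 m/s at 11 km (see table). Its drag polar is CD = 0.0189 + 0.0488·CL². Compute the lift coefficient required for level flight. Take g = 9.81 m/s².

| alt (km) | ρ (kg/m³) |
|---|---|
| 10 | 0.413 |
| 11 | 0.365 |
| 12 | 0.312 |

At 11 km, from the table: ρ = 0.365 kg/m³.
Level flight ⇒ L = W = m·g = 5840 × 9.81 = 57290 N.
Dynamic pressure q = 0.5 × 0.365 × 187² = 6382 Pa.
CL = W/(q·S) = 57290 / (6382 × 59) = 0.1522.

CL = 0.152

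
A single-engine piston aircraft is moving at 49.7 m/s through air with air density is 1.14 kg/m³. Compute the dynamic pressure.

q = 1410 Pa

q = ½ρv² = ½ × 1.14 × 49.7² = 1410 Pa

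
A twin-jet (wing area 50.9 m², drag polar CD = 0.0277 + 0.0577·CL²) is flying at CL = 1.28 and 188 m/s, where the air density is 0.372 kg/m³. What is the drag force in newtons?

D = 40900 N

CD = 0.0277 + 0.0577 × 1.28² = 0.1222
D = ½ρv²S·CD = ½ × 0.372 × 188² × 50.9 × 0.1222 = 40900 N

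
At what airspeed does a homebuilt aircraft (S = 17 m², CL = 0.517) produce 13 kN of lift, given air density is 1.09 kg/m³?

L = ½ρv²S·CL ⇒ v = √(2L/(ρ·S·CL))
v = √(2 × 13000 / (1.09 × 17 × 0.517)) = √2714 = 52.1 m/s

v = 52.1 m/s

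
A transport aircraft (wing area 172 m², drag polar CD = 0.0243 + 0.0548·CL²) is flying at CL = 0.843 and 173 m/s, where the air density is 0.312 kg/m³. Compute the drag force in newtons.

CD = 0.0243 + 0.0548 × 0.843² = 0.06324
D = ½ρv²S·CD = ½ × 0.312 × 173² × 172 × 0.06324 = 50800 N

D = 50800 N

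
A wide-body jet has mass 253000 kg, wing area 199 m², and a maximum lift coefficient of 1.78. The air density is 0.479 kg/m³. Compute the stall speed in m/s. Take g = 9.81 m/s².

Weight W = mg = 253000 × 9.81 = 2.482×10^6 N.
From L = ½ρV²S·CL,max = W: V_stall = √(2W/(ρSCL,max)) = √(2·2.482×10^6/(0.479·199·1.78))
V_stall = √29260 = 171 m/s

V_stall = 171 m/s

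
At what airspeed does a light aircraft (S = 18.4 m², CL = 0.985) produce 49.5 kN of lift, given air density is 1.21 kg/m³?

v = 67.2 m/s

L = ½ρv²S·CL ⇒ v = √(2L/(ρ·S·CL))
v = √(2 × 49500 / (1.21 × 18.4 × 0.985)) = √4514 = 67.2 m/s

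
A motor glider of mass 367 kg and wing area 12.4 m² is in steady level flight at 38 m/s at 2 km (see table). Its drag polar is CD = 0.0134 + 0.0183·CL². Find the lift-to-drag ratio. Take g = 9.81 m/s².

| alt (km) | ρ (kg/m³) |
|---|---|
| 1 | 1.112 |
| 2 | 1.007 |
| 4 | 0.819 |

L/D = 24.5

At 2 km, from the table: ρ = 1.007 kg/m³.
In steady level flight, lift balances weight: W = mg = 367 × 9.81 = 3600.3 N.
Dynamic pressure q = 0.5 × 1.007 × 38² = 727.1 Pa.
CL = 2W/(ρv²S) = 2×3600.3/(1.007×38²×12.4) = 0.3993.
CD = 0.0134 + 0.0183 × 0.3993² = 0.01632.
L/D = CL/CD = 0.3993 / 0.01632 = 24.5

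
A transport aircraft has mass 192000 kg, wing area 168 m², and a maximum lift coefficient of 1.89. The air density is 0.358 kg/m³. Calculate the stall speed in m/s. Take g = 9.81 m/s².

Weight W = mg = 192000 × 9.81 = 1.884×10^6 N.
From L = ½ρV²S·CL,max = W: V_stall = √(2W/(ρSCL,max)) = √(2·1.884×10^6/(0.358·168·1.89))
V_stall = √33140 = 182 m/s

V_stall = 182 m/s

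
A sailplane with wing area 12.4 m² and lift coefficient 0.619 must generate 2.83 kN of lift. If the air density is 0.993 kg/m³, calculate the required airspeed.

v = 27.3 m/s

L = ½ρv²S·CL ⇒ v = √(2L/(ρ·S·CL))
v = √(2 × 2830 / (0.993 × 12.4 × 0.619)) = √742.6 = 27.3 m/s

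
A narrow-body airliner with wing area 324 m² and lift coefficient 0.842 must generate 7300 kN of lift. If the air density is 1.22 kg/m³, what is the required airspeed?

v = 209 m/s

L = ½ρv²S·CL ⇒ v = √(2L/(ρ·S·CL))
v = √(2 × 7.3×10^6 / (1.22 × 324 × 0.842)) = √43870 = 209 m/s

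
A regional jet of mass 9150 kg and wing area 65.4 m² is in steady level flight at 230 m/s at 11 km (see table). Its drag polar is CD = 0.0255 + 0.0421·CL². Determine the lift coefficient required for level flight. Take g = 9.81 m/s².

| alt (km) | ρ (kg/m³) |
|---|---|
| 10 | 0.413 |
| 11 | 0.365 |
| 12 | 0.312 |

CL = 0.142

At 11 km, from the table: ρ = 0.365 kg/m³.
Weight W = mg = 9150 × 9.81 = 89762 N; in level flight L = W.
Dynamic pressure q = 0.5 × 0.365 × 230² = 9654 Pa.
CL = W/(q·S) = 89762 / (9654 × 65.4) = 0.1422.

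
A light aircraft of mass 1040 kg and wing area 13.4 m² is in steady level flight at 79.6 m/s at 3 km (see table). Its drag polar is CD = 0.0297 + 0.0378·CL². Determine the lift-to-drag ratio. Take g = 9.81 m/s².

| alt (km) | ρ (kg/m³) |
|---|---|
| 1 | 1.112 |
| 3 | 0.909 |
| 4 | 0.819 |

L/D = 8.17

At 3 km, from the table: ρ = 0.909 kg/m³.
In steady level flight, lift balances weight: W = mg = 1040 × 9.81 = 10202 N.
q = ½ρv² = ½ × 0.909 × 79.6² = 2880 Pa.
Required CL = L/(qS) = 10202/(2880·13.4) = 0.2644.
CD = 0.0297 + 0.0378 × 0.2644² = 0.03234.
L/D = CL/CD = 0.2644 / 0.03234 = 8.17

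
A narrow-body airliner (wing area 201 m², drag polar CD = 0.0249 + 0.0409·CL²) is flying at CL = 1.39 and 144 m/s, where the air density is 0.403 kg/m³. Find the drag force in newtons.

CD = 0.0249 + 0.0409 × 1.39² = 0.1039
D = ½ρv²S·CD = ½ × 0.403 × 144² × 201 × 0.1039 = 87300 N

D = 87300 N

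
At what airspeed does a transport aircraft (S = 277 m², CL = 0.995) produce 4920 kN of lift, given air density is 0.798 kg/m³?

v = 212 m/s

L = ½ρv²S·CL ⇒ v = √(2L/(ρ·S·CL))
v = √(2 × 4.92×10^6 / (0.798 × 277 × 0.995)) = √44740 = 212 m/s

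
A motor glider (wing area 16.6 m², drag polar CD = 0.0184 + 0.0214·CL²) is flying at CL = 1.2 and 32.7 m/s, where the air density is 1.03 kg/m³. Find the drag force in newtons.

CD = 0.0184 + 0.0214 × 1.2² = 0.04922
D = ½ρv²S·CD = ½ × 1.03 × 32.7² × 16.6 × 0.04922 = 450 N

D = 450 N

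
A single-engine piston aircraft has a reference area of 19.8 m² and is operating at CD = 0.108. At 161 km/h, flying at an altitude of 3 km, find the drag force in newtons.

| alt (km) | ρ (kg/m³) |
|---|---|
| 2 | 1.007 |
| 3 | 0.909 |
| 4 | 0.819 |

D = 1940 N

At 3 km, from the table: ρ = 0.909 kg/m³.
Convert speed: v = 161 km/h ÷ 3.6 = 44.72 m/s.
D = ½ρv²S·CD = ½ × 0.909 × 44.72² × 19.8 × 0.108 = 1940 N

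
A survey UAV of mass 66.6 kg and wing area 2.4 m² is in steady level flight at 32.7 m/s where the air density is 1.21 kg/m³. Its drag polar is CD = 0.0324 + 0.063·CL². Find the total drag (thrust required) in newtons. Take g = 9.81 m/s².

D = 67.6 N

Level flight ⇒ L = W = m·g = 66.6 × 9.81 = 653.35 N.
q = ½ρv² = ½ × 1.21 × 32.7² = 646.9 Pa.
CL = W/(q·S) = 653.35 / (646.9 × 2.4) = 0.4208.
CD = 0.0324 + 0.063 × 0.4208² = 0.04356.
D = q·S·CD = 646.9 × 2.4 × 0.04356 = 67.63 N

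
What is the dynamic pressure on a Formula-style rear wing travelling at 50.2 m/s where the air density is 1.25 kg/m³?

q = 1580 Pa

q = ½ρv² = ½ × 1.25 × 50.2² = 1580 Pa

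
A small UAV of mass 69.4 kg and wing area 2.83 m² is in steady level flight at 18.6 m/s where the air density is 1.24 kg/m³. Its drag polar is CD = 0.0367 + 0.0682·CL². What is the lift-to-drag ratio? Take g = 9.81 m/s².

Weight W = mg = 69.4 × 9.81 = 680.81 N; in level flight L = W.
q = ½ρv² = ½ × 1.24 × 18.6² = 214.5 Pa.
CL = W/(q·S) = 680.81 / (214.5 × 2.83) = 1.122.
CD = 0.0367 + 0.0682 × 1.122² = 0.1225.
L/D = CL/CD = 1.122 / 0.1225 = 9.16

L/D = 9.16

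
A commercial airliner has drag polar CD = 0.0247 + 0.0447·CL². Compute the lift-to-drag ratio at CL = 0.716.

CD = 0.0247 + 0.0447 × 0.716² = 0.04762
L/D = CL/CD = 0.716 / 0.04762 = 15

L/D = 15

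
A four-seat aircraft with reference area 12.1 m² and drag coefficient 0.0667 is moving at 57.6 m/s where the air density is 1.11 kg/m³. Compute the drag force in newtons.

D = 1490 N

D = ½ρv²S·CD = ½ × 1.11 × 57.6² × 12.1 × 0.0667 = 1490 N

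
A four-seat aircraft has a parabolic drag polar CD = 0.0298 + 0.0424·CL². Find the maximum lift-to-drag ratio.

For CD = CD0 + K·CL², (L/D)max occurs at CL* = √(CD0/K) and equals 1/(2√(K·CD0)).
(L/D)max = 1/(2√(0.0424 × 0.0298)) = 1/(2 × 0.03555) = 14.1

(L/D)max = 14.1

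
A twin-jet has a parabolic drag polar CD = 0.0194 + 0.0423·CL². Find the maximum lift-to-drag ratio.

(L/D)max = 17.5

For CD = CD0 + K·CL², (L/D)max occurs at CL* = √(CD0/K) and equals 1/(2√(K·CD0)).
(L/D)max = 1/(2√(0.0423 × 0.0194)) = 1/(2 × 0.02865) = 17.5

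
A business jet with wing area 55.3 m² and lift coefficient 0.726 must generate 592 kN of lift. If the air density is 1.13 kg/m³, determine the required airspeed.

v = 162 m/s

L = ½ρv²S·CL ⇒ v = √(2L/(ρ·S·CL))
v = √(2 × 5.92×10^5 / (1.13 × 55.3 × 0.726)) = √26100 = 162 m/s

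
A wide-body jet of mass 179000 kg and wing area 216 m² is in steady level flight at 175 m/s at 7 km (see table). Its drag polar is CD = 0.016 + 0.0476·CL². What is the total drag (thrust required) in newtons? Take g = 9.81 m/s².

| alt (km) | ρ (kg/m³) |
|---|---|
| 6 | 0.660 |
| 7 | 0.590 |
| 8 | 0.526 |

D = 1.06×10^5 N

At 7 km, from the table: ρ = 0.590 kg/m³.
Weight W = mg = 179000 × 9.81 = 1.756×10^6 N; in level flight L = W.
q = ½ρv² = ½ × 0.59 × 175² = 9034 Pa.
CL = W/(q·S) = 1.756×10^6 / (9034 × 216) = 0.8999.
CD = 0.016 + 0.0476 × 0.8999² = 0.05454.
D = q·S·CD = 9034 × 216 × 0.05454 = 1.064×10^5 N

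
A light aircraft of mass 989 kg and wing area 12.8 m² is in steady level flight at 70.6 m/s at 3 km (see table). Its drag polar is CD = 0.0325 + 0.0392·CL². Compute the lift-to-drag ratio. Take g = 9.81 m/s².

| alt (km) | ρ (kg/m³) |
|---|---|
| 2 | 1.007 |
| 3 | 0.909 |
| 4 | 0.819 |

L/D = 9.07

At 3 km, from the table: ρ = 0.909 kg/m³.
Level flight ⇒ L = W = m·g = 989 × 9.81 = 9702.1 N.
Dynamic pressure q = 0.5 × 0.909 × 70.6² = 2265 Pa.
Required CL = L/(qS) = 9702.1/(2265·12.8) = 0.3346.
CD = 0.0325 + 0.0392 × 0.3346² = 0.03689.
L/D = CL/CD = 0.3346 / 0.03689 = 9.07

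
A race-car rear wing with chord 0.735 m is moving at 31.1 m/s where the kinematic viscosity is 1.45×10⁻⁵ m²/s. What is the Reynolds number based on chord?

Re = 1.58×10^6

Re = v·c/ν = 31.1 × 0.735 / (1.45×10⁻⁵) = 1.58×10^6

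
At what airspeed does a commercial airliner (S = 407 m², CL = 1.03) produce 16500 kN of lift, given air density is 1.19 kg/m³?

L = ½ρv²S·CL ⇒ v = √(2L/(ρ·S·CL))
v = √(2 × 1.65×10^7 / (1.19 × 407 × 1.03)) = √66150 = 257 m/s

v = 257 m/s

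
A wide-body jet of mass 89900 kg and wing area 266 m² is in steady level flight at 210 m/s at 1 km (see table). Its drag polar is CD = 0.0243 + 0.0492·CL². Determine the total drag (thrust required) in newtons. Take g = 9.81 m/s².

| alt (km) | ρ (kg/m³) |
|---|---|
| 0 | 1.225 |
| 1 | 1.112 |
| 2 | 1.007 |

At 1 km, from the table: ρ = 1.112 kg/m³.
Weight W = mg = 89900 × 9.81 = 8.8192×10^5 N; in level flight L = W.
q = ½ρv² = ½ × 1.112 × 210² = 24520 Pa.
Required CL = L/(qS) = 8.8192×10^5/(24520·266) = 0.1352.
CD = 0.0243 + 0.0492 × 0.1352² = 0.0252.
D = q·S·CD = 24520 × 266 × 0.0252 = 1.644×10^5 N

D = 1.64×10^5 N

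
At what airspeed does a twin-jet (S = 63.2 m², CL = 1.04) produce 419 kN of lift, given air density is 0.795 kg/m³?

v = 127 m/s

L = ½ρv²S·CL ⇒ v = √(2L/(ρ·S·CL))
v = √(2 × 4.19×10^5 / (0.795 × 63.2 × 1.04)) = √16040 = 127 m/s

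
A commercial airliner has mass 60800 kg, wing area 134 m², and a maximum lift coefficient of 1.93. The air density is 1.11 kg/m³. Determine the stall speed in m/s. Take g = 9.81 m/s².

At stall, lift equals weight: L = W = m·g = 60800 × 9.81 = 5.964×10^5 N.
V_stall = √(2W/(ρ·S·CL,max)) = √(2 × 5.964×10^5 / (1.11 × 134 × 1.93))
V_stall = √4155 = 64.5 m/s

V_stall = 64.5 m/s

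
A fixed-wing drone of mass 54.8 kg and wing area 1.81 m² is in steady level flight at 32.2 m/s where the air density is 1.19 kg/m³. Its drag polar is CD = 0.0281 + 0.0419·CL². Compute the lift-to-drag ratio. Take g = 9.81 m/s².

In steady level flight, lift balances weight: W = mg = 54.8 × 9.81 = 537.59 N.
Dynamic pressure q = 0.5 × 1.19 × 32.2² = 616.9 Pa.
CL = 2W/(ρv²S) = 2×537.59/(1.19×32.2²×1.81) = 0.4814.
CD = 0.0281 + 0.0419 × 0.4814² = 0.03781.
L/D = CL/CD = 0.4814 / 0.03781 = 12.7

L/D = 12.7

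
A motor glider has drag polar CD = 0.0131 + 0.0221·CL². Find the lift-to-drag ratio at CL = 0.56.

CD = 0.0131 + 0.0221 × 0.56² = 0.02003
L/D = CL/CD = 0.56 / 0.02003 = 28

L/D = 28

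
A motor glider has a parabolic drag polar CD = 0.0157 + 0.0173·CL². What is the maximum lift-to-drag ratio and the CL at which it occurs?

(L/D)max = 30.3, at CL = 0.953

For CD = CD0 + K·CL², (L/D)max occurs at CL* = √(CD0/K) and equals 1/(2√(K·CD0)).
(L/D)max = 1/(2√(0.0173 × 0.0157)) = 1/(2 × 0.01648) = 30.3
CL* = √(0.0157/0.0173) = 0.953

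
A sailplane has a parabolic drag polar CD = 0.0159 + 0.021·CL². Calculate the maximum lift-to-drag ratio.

(L/D)max = 27.4

For CD = CD0 + K·CL², (L/D)max occurs at CL* = √(CD0/K) and equals 1/(2√(K·CD0)).
(L/D)max = 1/(2√(0.021 × 0.0159)) = 1/(2 × 0.01827) = 27.4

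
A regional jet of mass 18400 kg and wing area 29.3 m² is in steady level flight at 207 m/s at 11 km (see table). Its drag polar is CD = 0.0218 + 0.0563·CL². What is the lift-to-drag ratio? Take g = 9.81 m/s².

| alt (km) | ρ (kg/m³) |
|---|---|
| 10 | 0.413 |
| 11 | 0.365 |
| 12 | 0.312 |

At 11 km, from the table: ρ = 0.365 kg/m³.
In steady level flight, lift balances weight: W = mg = 18400 × 9.81 = 1.805×10^5 N.
Dynamic pressure q = 0.5 × 0.365 × 207² = 7820 Pa.
CL = W/(q·S) = 1.805×10^5 / (7820 × 29.3) = 0.7878.
CD = 0.0218 + 0.0563 × 0.7878² = 0.05674.
L/D = CL/CD = 0.7878 / 0.05674 = 13.9

L/D = 13.9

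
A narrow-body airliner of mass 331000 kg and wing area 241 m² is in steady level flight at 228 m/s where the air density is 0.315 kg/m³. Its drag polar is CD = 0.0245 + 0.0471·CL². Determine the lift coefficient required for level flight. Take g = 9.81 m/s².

In steady level flight, lift balances weight: W = mg = 331000 × 9.81 = 3.2471×10^6 N.
Dynamic pressure q = 0.5 × 0.315 × 228² = 8187 Pa.
CL = W/(q·S) = 3.2471×10^6 / (8187 × 241) = 1.646.

CL = 1.65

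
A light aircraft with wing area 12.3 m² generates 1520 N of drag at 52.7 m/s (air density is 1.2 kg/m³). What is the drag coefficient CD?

From D = ½ρv²S·CD, rearranging gives CD = 2D/(ρv²S).
CD = 2 × 1520 / (1.2 × 52.7² × 12.3) = 0.0742

CD = 0.0742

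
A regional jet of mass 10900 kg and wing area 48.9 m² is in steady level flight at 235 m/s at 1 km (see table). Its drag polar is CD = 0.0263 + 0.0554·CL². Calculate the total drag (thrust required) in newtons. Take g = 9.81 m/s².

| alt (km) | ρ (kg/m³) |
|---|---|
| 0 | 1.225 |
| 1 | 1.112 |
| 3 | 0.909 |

At 1 km, from the table: ρ = 1.112 kg/m³.
Weight W = mg = 10900 × 9.81 = 1.0693×10^5 N; in level flight L = W.
q = ½ρv² = ½ × 1.112 × 235² = 30710 Pa.
Required CL = L/(qS) = 1.0693×10^5/(30710·48.9) = 0.07122.
CD = 0.0263 + 0.0554 × 0.07122² = 0.02658.
D = q·S·CD = 30710 × 48.9 × 0.02658 = 39910 N

D = 39900 N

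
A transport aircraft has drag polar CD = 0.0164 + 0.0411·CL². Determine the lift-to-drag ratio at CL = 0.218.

L/D = 11.9

CD = 0.0164 + 0.0411 × 0.218² = 0.01835
L/D = CL/CD = 0.218 / 0.01835 = 11.9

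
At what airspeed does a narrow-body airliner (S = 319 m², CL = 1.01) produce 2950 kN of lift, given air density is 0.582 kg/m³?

L = ½ρv²S·CL ⇒ v = √(2L/(ρ·S·CL))
v = √(2 × 2.95×10^6 / (0.582 × 319 × 1.01)) = √31460 = 177 m/s

v = 177 m/s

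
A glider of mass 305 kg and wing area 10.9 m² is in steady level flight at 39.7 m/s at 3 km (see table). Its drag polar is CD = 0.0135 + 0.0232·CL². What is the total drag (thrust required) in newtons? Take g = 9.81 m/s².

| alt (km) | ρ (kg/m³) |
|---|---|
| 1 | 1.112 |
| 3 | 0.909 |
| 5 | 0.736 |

D = 132 N

At 3 km, from the table: ρ = 0.909 kg/m³.
Weight W = mg = 305 × 9.81 = 2992.1 N; in level flight L = W.
q = ½ρv² = ½ × 0.909 × 39.7² = 716.3 Pa.
Required CL = L/(qS) = 2992.1/(716.3·10.9) = 0.3832.
CD = 0.0135 + 0.0232 × 0.3832² = 0.01691.
D = q·S·CD = 716.3 × 10.9 × 0.01691 = 132 N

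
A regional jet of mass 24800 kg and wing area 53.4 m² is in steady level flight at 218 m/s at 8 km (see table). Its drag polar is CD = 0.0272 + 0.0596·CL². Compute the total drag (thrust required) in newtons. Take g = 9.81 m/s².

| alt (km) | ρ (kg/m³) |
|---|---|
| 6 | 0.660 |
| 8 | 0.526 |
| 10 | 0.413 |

At 8 km, from the table: ρ = 0.526 kg/m³.
Weight W = mg = 24800 × 9.81 = 2.4329×10^5 N; in level flight L = W.
Dynamic pressure q = 0.5 × 0.526 × 218² = 12500 Pa.
Required CL = L/(qS) = 2.4329×10^5/(12500·53.4) = 0.3645.
CD = 0.0272 + 0.0596 × 0.3645² = 0.03512.
D = q·S·CD = 12500 × 53.4 × 0.03512 = 23440 N

D = 23400 N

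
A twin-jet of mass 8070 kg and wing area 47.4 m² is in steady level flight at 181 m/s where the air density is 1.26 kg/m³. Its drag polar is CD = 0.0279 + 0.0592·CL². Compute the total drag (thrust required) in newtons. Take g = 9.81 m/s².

D = 27700 N

Level flight ⇒ L = W = m·g = 8070 × 9.81 = 79167 N.
Dynamic pressure q = 0.5 × 1.26 × 181² = 20640 Pa.
CL = 2W/(ρv²S) = 2×79167/(1.26×181²×47.4) = 0.08092.
CD = 0.0279 + 0.0592 × 0.08092² = 0.02829.
D = q·S·CD = 20640 × 47.4 × 0.02829 = 27670 N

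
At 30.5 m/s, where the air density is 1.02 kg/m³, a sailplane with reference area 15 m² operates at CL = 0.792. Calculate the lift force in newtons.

L = ½ρv²S·CL = ½ × 1.02 × 30.5² × 15 × 0.792 = 5640 N ≈ 5.64 kN

L = 5640 N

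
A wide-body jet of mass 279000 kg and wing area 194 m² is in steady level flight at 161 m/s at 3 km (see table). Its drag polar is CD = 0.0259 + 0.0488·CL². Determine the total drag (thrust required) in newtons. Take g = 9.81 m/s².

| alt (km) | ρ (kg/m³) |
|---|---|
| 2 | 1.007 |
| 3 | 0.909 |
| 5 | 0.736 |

D = 2.19×10^5 N

At 3 km, from the table: ρ = 0.909 kg/m³.
Level flight ⇒ L = W = m·g = 279000 × 9.81 = 2.737×10^6 N.
q = ½ρv² = ½ × 0.909 × 161² = 11780 Pa.
Required CL = L/(qS) = 2.737×10^6/(11780·194) = 1.198.
CD = 0.0259 + 0.0488 × 1.198² = 0.09588.
D = q·S·CD = 11780 × 194 × 0.09588 = 2.191×10^5 N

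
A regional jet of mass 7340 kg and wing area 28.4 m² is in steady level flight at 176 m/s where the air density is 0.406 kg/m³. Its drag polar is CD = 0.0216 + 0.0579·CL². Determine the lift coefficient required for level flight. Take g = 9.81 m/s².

In steady level flight, lift balances weight: W = mg = 7340 × 9.81 = 72005 N.
q = ½ρv² = ½ × 0.406 × 176² = 6288 Pa.
Required CL = L/(qS) = 72005/(6288·28.4) = 0.4032.

CL = 0.403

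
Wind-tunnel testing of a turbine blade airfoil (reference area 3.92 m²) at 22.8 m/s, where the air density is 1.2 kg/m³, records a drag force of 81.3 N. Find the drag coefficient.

From D = ½ρv²S·CD, rearranging gives CD = 2D/(ρv²S).
CD = 2 × 81.3 / (1.2 × 22.8² × 3.92) = 0.0665

CD = 0.0665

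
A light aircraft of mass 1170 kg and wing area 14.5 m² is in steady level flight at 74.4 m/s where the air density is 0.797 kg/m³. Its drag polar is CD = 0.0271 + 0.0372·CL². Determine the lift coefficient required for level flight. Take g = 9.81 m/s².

CL = 0.359

In steady level flight, lift balances weight: W = mg = 1170 × 9.81 = 11478 N.
Dynamic pressure q = 0.5 × 0.797 × 74.4² = 2206 Pa.
CL = 2W/(ρv²S) = 2×11478/(0.797×74.4²×14.5) = 0.3588.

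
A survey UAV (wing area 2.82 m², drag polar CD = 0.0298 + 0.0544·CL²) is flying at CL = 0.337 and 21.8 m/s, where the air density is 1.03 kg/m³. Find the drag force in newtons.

CD = 0.0298 + 0.0544 × 0.337² = 0.03598
D = ½ρv²S·CD = ½ × 1.03 × 21.8² × 2.82 × 0.03598 = 24.8 N

D = 24.8 N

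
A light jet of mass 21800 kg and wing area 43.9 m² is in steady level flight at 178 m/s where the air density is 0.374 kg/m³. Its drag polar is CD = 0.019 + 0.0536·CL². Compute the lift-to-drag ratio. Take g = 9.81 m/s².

L/D = 14.9

Weight W = mg = 21800 × 9.81 = 2.1386×10^5 N; in level flight L = W.
q = ½ρv² = ½ × 0.374 × 178² = 5925 Pa.
CL = W/(q·S) = 2.1386×10^5 / (5925 × 43.9) = 0.8222.
CD = 0.019 + 0.0536 × 0.8222² = 0.05523.
L/D = CL/CD = 0.8222 / 0.05523 = 14.9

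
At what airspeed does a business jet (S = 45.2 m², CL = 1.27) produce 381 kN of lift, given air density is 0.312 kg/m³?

L = ½ρv²S·CL ⇒ v = √(2L/(ρ·S·CL))
v = √(2 × 3.81×10^5 / (0.312 × 45.2 × 1.27)) = √42550 = 206 m/s

v = 206 m/s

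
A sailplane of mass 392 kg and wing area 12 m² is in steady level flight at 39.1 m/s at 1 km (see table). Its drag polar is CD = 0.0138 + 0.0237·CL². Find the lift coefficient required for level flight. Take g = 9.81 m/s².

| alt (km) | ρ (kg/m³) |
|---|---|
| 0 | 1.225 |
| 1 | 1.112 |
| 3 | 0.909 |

CL = 0.377

At 1 km, from the table: ρ = 1.112 kg/m³.
In steady level flight, lift balances weight: W = mg = 392 × 9.81 = 3845.5 N.
q = ½ρv² = ½ × 1.112 × 39.1² = 850 Pa.
Required CL = L/(qS) = 3845.5/(850·12) = 0.377.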